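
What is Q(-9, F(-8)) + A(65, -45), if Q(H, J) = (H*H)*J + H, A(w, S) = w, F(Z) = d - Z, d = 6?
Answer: 1190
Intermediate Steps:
F(Z) = 6 - Z
Q(H, J) = H + J*H² (Q(H, J) = H²*J + H = J*H² + H = H + J*H²)
Q(-9, F(-8)) + A(65, -45) = -9*(1 - 9*(6 - 1*(-8))) + 65 = -9*(1 - 9*(6 + 8)) + 65 = -9*(1 - 9*14) + 65 = -9*(1 - 126) + 65 = -9*(-125) + 65 = 1125 + 65 = 1190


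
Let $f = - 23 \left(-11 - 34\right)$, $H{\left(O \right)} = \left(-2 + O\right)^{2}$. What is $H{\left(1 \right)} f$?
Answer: $1035$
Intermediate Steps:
$f = 1035$ ($f = \left(-23\right) \left(-45\right) = 1035$)
$H{\left(1 \right)} f = \left(-2 + 1\right)^{2} \cdot 1035 = \left(-1\right)^{2} \cdot 1035 = 1 \cdot 1035 = 1035$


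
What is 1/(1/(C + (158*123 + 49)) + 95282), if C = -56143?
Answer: 36660/3493038119 ≈ 1.0495e-5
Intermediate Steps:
1/(1/(C + (158*123 + 49)) + 95282) = 1/(1/(-56143 + (158*123 + 49)) + 95282) = 1/(1/(-56143 + (19434 + 49)) + 95282) = 1/(1/(-56143 + 19483) + 95282) = 1/(1/(-36660) + 95282) = 1/(-1/36660 + 95282) = 1/(3493038119/36660) = 36660/3493038119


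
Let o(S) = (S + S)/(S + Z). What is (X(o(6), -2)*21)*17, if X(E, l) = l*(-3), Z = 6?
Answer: 2142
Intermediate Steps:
o(S) = 2*S/(6 + S) (o(S) = (S + S)/(S + 6) = (2*S)/(6 + S) = 2*S/(6 + S))
X(E, l) = -3*l
(X(o(6), -2)*21)*17 = (-3*(-2)*21)*17 = (6*21)*17 = 126*17 = 2142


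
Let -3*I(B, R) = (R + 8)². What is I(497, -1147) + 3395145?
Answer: 8888114/3 ≈ 2.9627e+6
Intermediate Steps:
I(B, R) = -(8 + R)²/3 (I(B, R) = -(R + 8)²/3 = -(8 + R)²/3)
I(497, -1147) + 3395145 = -(8 - 1147)²/3 + 3395145 = -⅓*(-1139)² + 3395145 = -⅓*1297321 + 3395145 = -1297321/3 + 3395145 = 8888114/3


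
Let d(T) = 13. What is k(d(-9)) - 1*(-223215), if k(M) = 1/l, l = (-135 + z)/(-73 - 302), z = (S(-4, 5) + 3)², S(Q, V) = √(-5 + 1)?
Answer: 1902262605/8522 + 1125*I/4261 ≈ 2.2322e+5 + 0.26402*I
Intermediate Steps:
S(Q, V) = 2*I (S(Q, V) = √(-4) = 2*I)
z = (3 + 2*I)² (z = (2*I + 3)² = (3 + 2*I)² ≈ 5.0 + 12.0*I)
l = 26/75 - 4*I/125 (l = (-135 + (5 + 12*I))/(-73 - 302) = (-130 + 12*I)/(-375) = (-130 + 12*I)*(-1/375) = 26/75 - 4*I/125 ≈ 0.34667 - 0.032*I)
k(M) = 140625*(26/75 + 4*I/125)/17044 (k(M) = 1/(26/75 - 4*I/125) = 140625*(26/75 + 4*I/125)/17044)
k(d(-9)) - 1*(-223215) = (24375/8522 + 1125*I/4261) - 1*(-223215) = (24375/8522 + 1125*I/4261) + 223215 = 1902262605/8522 + 1125*I/4261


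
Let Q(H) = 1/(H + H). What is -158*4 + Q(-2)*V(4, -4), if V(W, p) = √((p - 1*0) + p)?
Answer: -632 - I*√2/2 ≈ -632.0 - 0.70711*I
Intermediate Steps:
Q(H) = 1/(2*H)
V(W, p) = √2*√p (V(W, p) = √((p + 0) + p) = √(p + p) = √(2*p) = √2*√p)
-158*4 + Q(-2)*V(4, -4) = -158*4 + ((½)/(-2))*(√2*√(-4)) = -632 + ((½)*(-½))*(√2*(2*I)) = -632 - I*√2/2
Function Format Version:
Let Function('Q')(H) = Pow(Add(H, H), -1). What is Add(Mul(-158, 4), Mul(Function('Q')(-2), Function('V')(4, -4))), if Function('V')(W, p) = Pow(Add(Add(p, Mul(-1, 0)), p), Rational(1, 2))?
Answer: Add(-632, Mul(Rational(-1, 2), I, Pow(2, Rational(1, 2)))) ≈ Add(-632.00, Mul(-0.70711, I))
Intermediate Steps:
Function('Q')(H) = Mul(Rational(1, 2), Pow(H, -1)) (Function('Q')(H) = Pow(Mul(2, H), -1) = Mul(Rational(1, 2), Pow(H, -1)))
Function('V')(W, p) = Mul(Pow(2, Rational(1, 2)), Pow(p, Rational(1, 2))) (Function('V')(W, p) = Pow(Add(Add(p, 0), p), Rational(1, 2)) = Pow(Add(p, p), Rational(1, 2)) = Pow(Mul(2, p), Rational(1, 2)) = Mul(Pow(2, Rational(1, 2)), Pow(p, Rational(1, 2))))
Add(Mul(-158, 4), Mul(Function('Q')(-2), Function('V')(4, -4))) = Add(Mul(-158, 4), Mul(Mul(Rational(1, 2), Pow(-2, -1)), Mul(Pow(2, Rational(1, 2)), Pow(-4, Rational(1, 2))))) = Add(-632, Mul(Mul(Rational(1, 2), Rational(-1, 2)), Mul(Pow(2, Rational(1, 2)), Mul(2, I)))) = Add(-632, Mul(Rational(-1, 4), Mul(2, I, Pow(2, Rational(1, 2))))) = Add(-632, Mul(Rational(-1, 2), I, Pow(2, Rational(1, 2))))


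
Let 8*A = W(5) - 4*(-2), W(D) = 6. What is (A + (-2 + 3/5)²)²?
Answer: 137641/10000 ≈ 13.764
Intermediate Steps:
A = 7/4 (A = (6 - 4*(-2))/8 = (6 + 8)/8 = (⅛)*14 = 7/4 ≈ 1.7500)
(A + (-2 + 3/5)²)² = (7/4 + (-2 + 3/5)²)² = (7/4 + (-2 + 3*(⅕))²)² = (7/4 + (-2 + ⅗)²)² = (7/4 + (-7/5)²)² = (7/4 + 49/25)² = (371/100)² = 137641/10000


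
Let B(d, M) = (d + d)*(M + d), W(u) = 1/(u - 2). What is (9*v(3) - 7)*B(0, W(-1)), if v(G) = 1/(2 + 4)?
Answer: 0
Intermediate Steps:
v(G) = ⅙ (v(G) = 1/6 = ⅙)
W(u) = 1/(-2 + u)
B(d, M) = 2*d*(M + d) (B(d, M) = (2*d)*(M + d) = 2*d*(M + d))
(9*v(3) - 7)*B(0, W(-1)) = (9*(⅙) - 7)*(2*0*(1/(-2 - 1) + 0)) = (3/2 - 7)*(2*0*(1/(-3) + 0)) = -11*0*(-⅓ + 0) = -11*0*(-1)/3 = -11/2*0 = 0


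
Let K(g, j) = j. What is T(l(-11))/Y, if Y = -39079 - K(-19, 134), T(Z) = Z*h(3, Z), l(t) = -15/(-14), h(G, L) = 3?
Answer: -5/60998 ≈ -8.1970e-5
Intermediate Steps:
l(t) = 15/14 (l(t) = -15*(-1/14) = 15/14)
T(Z) = 3*Z (T(Z) = Z*3 = 3*Z)
Y = -39213 (Y = -39079 - 1*134 = -39079 - 134 = -39213)
T(l(-11))/Y = (3*(15/14))/(-39213) = (45/14)*(-1/39213) = -5/60998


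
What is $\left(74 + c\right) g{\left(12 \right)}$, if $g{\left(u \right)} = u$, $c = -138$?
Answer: $-768$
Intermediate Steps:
$\left(74 + c\right) g{\left(12 \right)} = \left(74 - 138\right) 12 = \left(-64\right) 12 = -768$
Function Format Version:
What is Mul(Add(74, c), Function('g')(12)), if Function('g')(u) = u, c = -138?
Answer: -768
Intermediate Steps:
Mul(Add(74, c), Function('g')(12)) = Mul(Add(74, -138), 12) = Mul(-64, 12) = -768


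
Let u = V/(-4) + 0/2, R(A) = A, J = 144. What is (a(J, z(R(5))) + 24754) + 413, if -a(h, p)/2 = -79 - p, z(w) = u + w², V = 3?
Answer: 50747/2 ≈ 25374.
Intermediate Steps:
u = -¾ (u = 3/(-4) + 0/2 = 3*(-¼) + 0*(½) = -¾ + 0 = -¾ ≈ -0.75000)
z(w) = -¾ + w²
a(h, p) = 158 + 2*p (a(h, p) = -2*(-79 - p) = 158 + 2*p)
(a(J, z(R(5))) + 24754) + 413 = ((158 + 2*(-¾ + 5²)) + 24754) + 413 = ((158 + 2*(-¾ + 25)) + 24754) + 413 = ((158 + 2*(97/4)) + 24754) + 413 = ((158 + 97/2) + 24754) + 413 = (413/2 + 24754) + 413 = 49921/2 + 413 = 50747/2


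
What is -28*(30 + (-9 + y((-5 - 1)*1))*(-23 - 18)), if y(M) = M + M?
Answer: -24948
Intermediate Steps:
y(M) = 2*M
-28*(30 + (-9 + y((-5 - 1)*1))*(-23 - 18)) = -28*(30 + (-9 + 2*((-5 - 1)*1))*(-23 - 18)) = -28*(30 + (-9 + 2*(-6*1))*(-41)) = -28*(30 + (-9 + 2*(-6))*(-41)) = -28*(30 + (-9 - 12)*(-41)) = -28*(30 - 21*(-41)) = -28*(30 + 861) = -28*891 = -24948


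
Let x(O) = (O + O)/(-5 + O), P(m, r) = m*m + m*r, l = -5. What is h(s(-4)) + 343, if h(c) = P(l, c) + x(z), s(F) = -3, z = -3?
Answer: 1535/4 ≈ 383.75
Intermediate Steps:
P(m, r) = m**2 + m*r
x(O) = 2*O/(-5 + O) (x(O) = (2*O)/(-5 + O) = 2*O/(-5 + O))
h(c) = 103/4 - 5*c (h(c) = -5*(-5 + c) + 2*(-3)/(-5 - 3) = (25 - 5*c) + 2*(-3)/(-8) = (25 - 5*c) + 2*(-3)*(-1/8) = (25 - 5*c) + 3/4 = 103/4 - 5*c)
h(s(-4)) + 343 = (103/4 - 5*(-3)) + 343 = (103/4 + 15) + 343 = 163/4 + 343 = 1535/4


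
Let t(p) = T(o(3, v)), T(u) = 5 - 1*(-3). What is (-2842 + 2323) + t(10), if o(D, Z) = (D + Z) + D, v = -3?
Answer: -511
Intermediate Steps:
o(D, Z) = Z + 2*D
T(u) = 8 (T(u) = 5 + 3 = 8)
t(p) = 8
(-2842 + 2323) + t(10) = (-2842 + 2323) + 8 = -519 + 8 = -511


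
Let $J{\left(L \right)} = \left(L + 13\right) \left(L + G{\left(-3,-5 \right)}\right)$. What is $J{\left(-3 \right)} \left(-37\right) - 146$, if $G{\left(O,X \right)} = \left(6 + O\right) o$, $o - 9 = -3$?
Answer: $-5696$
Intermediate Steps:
$o = 6$ ($o = 9 - 3 = 6$)
$G{\left(O,X \right)} = 36 + 6 O$ ($G{\left(O,X \right)} = \left(6 + O\right) 6 = 36 + 6 O$)
$J{\left(L \right)} = \left(13 + L\right) \left(18 + L\right)$ ($J{\left(L \right)} = \left(L + 13\right) \left(L + \left(36 + 6 \left(-3\right)\right)\right) = \left(13 + L\right) \left(L + \left(36 - 18\right)\right) = \left(13 + L\right) \left(L + 18\right) = \left(13 + L\right) \left(18 + L\right)$)
$J{\left(-3 \right)} \left(-37\right) - 146 = \left(234 + \left(-3\right)^{2} + 31 \left(-3\right)\right) \left(-37\right) - 146 = \left(234 + 9 - 93\right) \left(-37\right) - 146 = 150 \left(-37\right) - 146 = -5550 - 146 = -5696$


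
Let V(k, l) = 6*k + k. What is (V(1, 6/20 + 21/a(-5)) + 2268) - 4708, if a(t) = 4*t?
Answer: -2433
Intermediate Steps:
V(k, l) = 7*k
(V(1, 6/20 + 21/a(-5)) + 2268) - 4708 = (7*1 + 2268) - 4708 = (7 + 2268) - 4708 = 2275 - 4708 = -2433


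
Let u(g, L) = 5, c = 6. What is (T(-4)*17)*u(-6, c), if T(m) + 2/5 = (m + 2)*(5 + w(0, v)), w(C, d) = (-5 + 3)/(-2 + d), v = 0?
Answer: -1054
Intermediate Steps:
w(C, d) = -2/(-2 + d)
T(m) = 58/5 + 6*m (T(m) = -⅖ + (m + 2)*(5 - 2/(-2 + 0)) = -⅖ + (2 + m)*(5 - 2/(-2)) = -⅖ + (2 + m)*(5 - 2*(-½)) = -⅖ + (2 + m)*(5 + 1) = -⅖ + (2 + m)*6 = -⅖ + (12 + 6*m) = 58/5 + 6*m)
(T(-4)*17)*u(-6, c) = ((58/5 + 6*(-4))*17)*5 = ((58/5 - 24)*17)*5 = -62/5*17*5 = -1054/5*5 = -1054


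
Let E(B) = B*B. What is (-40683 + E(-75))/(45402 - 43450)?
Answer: -17529/976 ≈ -17.960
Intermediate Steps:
E(B) = B²
(-40683 + E(-75))/(45402 - 43450) = (-40683 + (-75)²)/(45402 - 43450) = (-40683 + 5625)/1952 = -35058*1/1952 = -17529/976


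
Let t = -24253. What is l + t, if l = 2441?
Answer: -21812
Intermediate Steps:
l + t = 2441 - 24253 = -21812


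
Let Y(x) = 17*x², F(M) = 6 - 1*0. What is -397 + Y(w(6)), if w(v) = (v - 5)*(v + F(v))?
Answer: 2051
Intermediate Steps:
F(M) = 6 (F(M) = 6 + 0 = 6)
w(v) = (-5 + v)*(6 + v) (w(v) = (v - 5)*(v + 6) = (-5 + v)*(6 + v))
-397 + Y(w(6)) = -397 + 17*(-30 + 6 + 6²)² = -397 + 17*(-30 + 6 + 36)² = -397 + 17*12² = -397 + 17*144 = -397 + 2448 = 2051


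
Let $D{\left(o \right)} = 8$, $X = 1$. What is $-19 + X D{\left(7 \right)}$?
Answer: $-11$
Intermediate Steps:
$-19 + X D{\left(7 \right)} = -19 + 1 \cdot 8 = -19 + 8 = -11$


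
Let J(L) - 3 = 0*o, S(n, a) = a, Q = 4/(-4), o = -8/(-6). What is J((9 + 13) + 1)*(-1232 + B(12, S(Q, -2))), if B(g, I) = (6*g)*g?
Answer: -1104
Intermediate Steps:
o = 4/3 (o = -8*(-1/6) = 4/3 ≈ 1.3333)
Q = -1 (Q = 4*(-1/4) = -1)
J(L) = 3 (J(L) = 3 + 0*(4/3) = 3 + 0 = 3)
B(g, I) = 6*g**2
J((9 + 13) + 1)*(-1232 + B(12, S(Q, -2))) = 3*(-1232 + 6*12**2) = 3*(-1232 + 6*144) = 3*(-1232 + 864) = 3*(-368) = -1104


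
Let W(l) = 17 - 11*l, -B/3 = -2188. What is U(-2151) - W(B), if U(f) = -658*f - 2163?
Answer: 1485382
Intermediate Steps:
B = 6564 (B = -3*(-2188) = 6564)
U(f) = -2163 - 658*f
U(-2151) - W(B) = (-2163 - 658*(-2151)) - (17 - 11*6564) = (-2163 + 1415358) - (17 - 72204) = 1413195 - 1*(-72187) = 1413195 + 72187 = 1485382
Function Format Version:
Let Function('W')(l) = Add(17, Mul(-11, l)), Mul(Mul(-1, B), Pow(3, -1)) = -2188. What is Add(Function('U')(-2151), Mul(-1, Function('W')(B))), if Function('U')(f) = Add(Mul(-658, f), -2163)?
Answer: 1485382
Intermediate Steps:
B = 6564 (B = Mul(-3, -2188) = 6564)
Function('U')(f) = Add(-2163, Mul(-658, f))
Add(Function('U')(-2151), Mul(-1, Function('W')(B))) = Add(Add(-2163, Mul(-658, -2151)), Mul(-1, Add(17, Mul(-11, 6564)))) = Add(Add(-2163, 1415358), Mul(-1, Add(17, -72204))) = Add(1413195, Mul(-1, -72187)) = Add(1413195, 72187) = 1485382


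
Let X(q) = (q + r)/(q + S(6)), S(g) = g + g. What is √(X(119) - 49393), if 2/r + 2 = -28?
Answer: I*√190713980865/1965 ≈ 222.24*I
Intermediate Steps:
r = -1/15 (r = 2/(-2 - 28) = 2/(-30) = 2*(-1/30) = -1/15 ≈ -0.066667)
S(g) = 2*g
X(q) = (-1/15 + q)/(12 + q) (X(q) = (q - 1/15)/(q + 2*6) = (-1/15 + q)/(q + 12) = (-1/15 + q)/(12 + q))
√(X(119) - 49393) = √((-1/15 + 119)/(12 + 119) - 49393) = √((1784/15)/131 - 49393) = √((1/131)*(1784/15) - 49393) = √(1784/1965 - 49393) = √(-97055461/1965) = I*√190713980865/1965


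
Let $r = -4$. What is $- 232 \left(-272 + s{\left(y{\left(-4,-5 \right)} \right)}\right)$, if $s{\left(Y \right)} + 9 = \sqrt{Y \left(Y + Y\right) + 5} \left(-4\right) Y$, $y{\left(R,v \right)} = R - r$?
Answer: $65192$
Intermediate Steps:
$y{\left(R,v \right)} = 4 + R$ ($y{\left(R,v \right)} = R - -4 = R + 4 = 4 + R$)
$s{\left(Y \right)} = -9 - 4 Y \sqrt{5 + 2 Y^{2}}$ ($s{\left(Y \right)} = -9 + \sqrt{Y \left(Y + Y\right) + 5} \left(-4\right) Y = -9 + \sqrt{Y 2 Y + 5} \left(-4\right) Y = -9 + \sqrt{2 Y^{2} + 5} \left(-4\right) Y = -9 + \sqrt{5 + 2 Y^{2}} \left(-4\right) Y = -9 + - 4 \sqrt{5 + 2 Y^{2}} Y = -9 - 4 Y \sqrt{5 + 2 Y^{2}}$)
$- 232 \left(-272 + s{\left(y{\left(-4,-5 \right)} \right)}\right) = - 232 \left(-272 - \left(9 + 4 \left(4 - 4\right) \sqrt{5 + 2 \left(4 - 4\right)^{2}}\right)\right) = - 232 \left(-272 - \left(9 + 0 \sqrt{5 + 2 \cdot 0^{2}}\right)\right) = - 232 \left(-272 - \left(9 + 0 \sqrt{5 + 2 \cdot 0}\right)\right) = - 232 \left(-272 - \left(9 + 0 \sqrt{5 + 0}\right)\right) = - 232 \left(-272 - \left(9 + 0 \sqrt{5}\right)\right) = - 232 \left(-272 + \left(-9 + 0\right)\right) = - 232 \left(-272 - 9\right) = \left(-232\right) \left(-281\right) = 65192$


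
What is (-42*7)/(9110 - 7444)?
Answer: -3/17 ≈ -0.17647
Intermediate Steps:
(-42*7)/(9110 - 7444) = -294/1666 = -294*1/1666 = -3/17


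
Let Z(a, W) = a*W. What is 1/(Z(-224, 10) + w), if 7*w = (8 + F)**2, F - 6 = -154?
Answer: 1/560 ≈ 0.0017857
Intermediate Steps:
F = -148 (F = 6 - 154 = -148)
Z(a, W) = W*a
w = 2800 (w = (8 - 148)**2/7 = (1/7)*(-140)**2 = (1/7)*19600 = 2800)
1/(Z(-224, 10) + w) = 1/(10*(-224) + 2800) = 1/(-2240 + 2800) = 1/560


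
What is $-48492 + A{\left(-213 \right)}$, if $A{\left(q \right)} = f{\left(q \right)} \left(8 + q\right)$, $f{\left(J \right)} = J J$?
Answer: $-9349137$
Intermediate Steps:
$f{\left(J \right)} = J^{2}$
$A{\left(q \right)} = q^{2} \left(8 + q\right)$
$-48492 + A{\left(-213 \right)} = -48492 + \left(-213\right)^{2} \left(8 - 213\right) = -48492 + 45369 \left(-205\right) = -48492 - 9300645 = -9349137$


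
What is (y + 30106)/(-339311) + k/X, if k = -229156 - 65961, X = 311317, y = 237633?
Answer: -183488146650/105633282587 ≈ -1.7370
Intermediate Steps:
k = -295117
(y + 30106)/(-339311) + k/X = (237633 + 30106)/(-339311) - 295117/311317 = 267739*(-1/339311) - 295117*1/311317 = -267739/339311 - 295117/311317 = -183488146650/105633282587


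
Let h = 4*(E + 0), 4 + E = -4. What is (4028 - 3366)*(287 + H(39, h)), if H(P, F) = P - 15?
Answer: 205882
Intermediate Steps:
E = -8 (E = -4 - 4 = -8)
h = -32 (h = 4*(-8 + 0) = 4*(-8) = -32)
H(P, F) = -15 + P
(4028 - 3366)*(287 + H(39, h)) = (4028 - 3366)*(287 + (-15 + 39)) = 662*(287 + 24) = 662*311 = 205882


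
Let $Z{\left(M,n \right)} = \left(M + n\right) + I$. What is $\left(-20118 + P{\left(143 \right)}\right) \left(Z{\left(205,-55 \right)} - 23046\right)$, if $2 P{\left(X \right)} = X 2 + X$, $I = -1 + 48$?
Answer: $\frac{909550143}{2} \approx 4.5477 \cdot 10^{8}$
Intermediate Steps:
$I = 47$
$Z{\left(M,n \right)} = 47 + M + n$ ($Z{\left(M,n \right)} = \left(M + n\right) + 47 = 47 + M + n$)
$P{\left(X \right)} = \frac{3 X}{2}$ ($P{\left(X \right)} = \frac{X 2 + X}{2} = \frac{2 X + X}{2} = \frac{3 X}{2}$)
$\left(-20118 + P{\left(143 \right)}\right) \left(Z{\left(205,-55 \right)} - 23046\right) = \left(-20118 + \frac{3}{2} \cdot 143\right) \left(\left(47 + 205 - 55\right) - 23046\right) = \left(-20118 + \frac{429}{2}\right) \left(197 - 23046\right) = \left(- \frac{39807}{2}\right) \left(-22849\right) = \frac{909550143}{2}$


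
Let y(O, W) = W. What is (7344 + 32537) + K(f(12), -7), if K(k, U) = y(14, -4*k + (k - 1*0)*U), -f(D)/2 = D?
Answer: 40145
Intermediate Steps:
f(D) = -2*D
K(k, U) = -4*k + U*k (K(k, U) = -4*k + (k - 1*0)*U = -4*k + (k + 0)*U = -4*k + k*U = -4*k + U*k)
(7344 + 32537) + K(f(12), -7) = (7344 + 32537) + (-2*12)*(-4 - 7) = 39881 - 24*(-11) = 39881 + 264 = 40145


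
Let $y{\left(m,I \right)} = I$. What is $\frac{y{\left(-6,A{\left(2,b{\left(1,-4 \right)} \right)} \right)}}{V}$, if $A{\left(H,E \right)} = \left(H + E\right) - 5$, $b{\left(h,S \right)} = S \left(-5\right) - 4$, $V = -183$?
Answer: $- \frac{13}{183} \approx -0.071038$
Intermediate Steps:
$b{\left(h,S \right)} = -4 - 5 S$ ($b{\left(h,S \right)} = - 5 S - 4 = -4 - 5 S$)
$A{\left(H,E \right)} = -5 + E + H$ ($A{\left(H,E \right)} = \left(E + H\right) - 5 = -5 + E + H$)
$\frac{y{\left(-6,A{\left(2,b{\left(1,-4 \right)} \right)} \right)}}{V} = \frac{-5 - -16 + 2}{-183} = \left(-5 + \left(-4 + 20\right) + 2\right) \left(- \frac{1}{183}\right) = \left(-5 + 16 + 2\right) \left(- \frac{1}{183}\right) = 13 \left(- \frac{1}{183}\right) = - \frac{13}{183}$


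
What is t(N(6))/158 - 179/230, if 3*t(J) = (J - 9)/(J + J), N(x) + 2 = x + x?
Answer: -169669/218040 ≈ -0.77816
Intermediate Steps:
N(x) = -2 + 2*x (N(x) = -2 + (x + x) = -2 + 2*x)
t(J) = (-9 + J)/(6*J) (t(J) = ((J - 9)/(J + J))/3 = ((-9 + J)/((2*J)))/3 = ((-9 + J)*(1/(2*J)))/3 = ((-9 + J)/(2*J))/3 = (-9 + J)/(6*J))
t(N(6))/158 - 179/230 = ((-9 + (-2 + 2*6))/(6*(-2 + 2*6)))/158 - 179/230 = ((-9 + (-2 + 12))/(6*(-2 + 12)))*(1/158) - 179*1/230 = ((1/6)*(-9 + 10)/10)*(1/158) - 179/230 = ((1/6)*(1/10)*1)*(1/158) - 179/230 = (1/60)*(1/158) - 179/230 = 1/9480 - 179/230 = -169669/218040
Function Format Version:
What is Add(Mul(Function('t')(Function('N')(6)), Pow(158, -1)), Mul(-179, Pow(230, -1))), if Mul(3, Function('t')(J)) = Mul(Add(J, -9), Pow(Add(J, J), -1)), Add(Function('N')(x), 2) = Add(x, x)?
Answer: Rational(-169669, 218040) ≈ -0.77816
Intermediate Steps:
Function('N')(x) = Add(-2, Mul(2, x)) (Function('N')(x) = Add(-2, Add(x, x)) = Add(-2, Mul(2, x)))
Function('t')(J) = Mul(Rational(1, 6), Pow(J, -1), Add(-9, J)) (Function('t')(J) = Mul(Rational(1, 3), Mul(Add(J, -9), Pow(Add(J, J), -1))) = Mul(Rational(1, 3), Mul(Add(-9, J), Pow(Mul(2, J), -1))) = Mul(Rational(1, 3), Mul(Add(-9, J), Mul(Rational(1, 2), Pow(J, -1)))) = Mul(Rational(1, 3), Mul(Rational(1, 2), Pow(J, -1), Add(-9, J))) = Mul(Rational(1, 6), Pow(J, -1), Add(-9, J)))
Add(Mul(Function('t')(Function('N')(6)), Pow(158, -1)), Mul(-179, Pow(230, -1))) = Add(Mul(Mul(Rational(1, 6), Pow(Add(-2, Mul(2, 6)), -1), Add(-9, Add(-2, Mul(2, 6)))), Pow(158, -1)), Mul(-179, Pow(230, -1))) = Add(Mul(Mul(Rational(1, 6), Pow(Add(-2, 12), -1), Add(-9, Add(-2, 12))), Rational(1, 158)), Mul(-179, Rational(1, 230))) = Add(Mul(Mul(Rational(1, 6), Pow(10, -1), Add(-9, 10)), Rational(1, 158)), Rational(-179, 230)) = Add(Mul(Mul(Rational(1, 6), Rational(1, 10), 1), Rational(1, 158)), Rational(-179, 230)) = Add(Mul(Rational(1, 60), Rational(1, 158)), Rational(-179, 230)) = Add(Rational(1, 9480), Rational(-179, 230)) = Rational(-169669, 218040)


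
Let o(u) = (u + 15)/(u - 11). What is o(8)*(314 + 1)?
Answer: -2415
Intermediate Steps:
o(u) = (15 + u)/(-11 + u)
o(8)*(314 + 1) = ((15 + 8)/(-11 + 8))*(314 + 1) = (23/(-3))*315 = -1/3*23*315 = -23/3*315 = -2415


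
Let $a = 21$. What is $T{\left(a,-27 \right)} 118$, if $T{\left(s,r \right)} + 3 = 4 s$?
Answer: $9558$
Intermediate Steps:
$T{\left(s,r \right)} = -3 + 4 s$
$T{\left(a,-27 \right)} 118 = \left(-3 + 4 \cdot 21\right) 118 = \left(-3 + 84\right) 118 = 81 \cdot 118 = 9558$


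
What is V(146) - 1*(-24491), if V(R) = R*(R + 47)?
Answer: 52669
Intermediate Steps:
V(R) = R*(47 + R)
V(146) - 1*(-24491) = 146*(47 + 146) - 1*(-24491) = 146*193 + 24491 = 28178 + 24491 = 52669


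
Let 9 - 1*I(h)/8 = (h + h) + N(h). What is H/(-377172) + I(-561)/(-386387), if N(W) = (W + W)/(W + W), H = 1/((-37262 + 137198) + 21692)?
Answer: -414707071571027/17725378441794192 ≈ -0.023396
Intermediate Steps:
H = 1/121628 (H = 1/(99936 + 21692) = 1/121628 ≈ 8.2218e-6)
N(W) = 1 (N(W) = (2*W)/((2*W)) = (2*W)*(1/(2*W)) = 1)
I(h) = 64 - 16*h (I(h) = 72 - 8*((h + h) + 1) = 72 - 8*(2*h + 1) = 72 - 8*(1 + 2*h) = 72 + (-8 - 16*h) = 64 - 16*h)
H/(-377172) + I(-561)/(-386387) = (1/121628)/(-377172) + (64 - 16*(-561))/(-386387) = (1/121628)*(-1/377172) + (64 + 8976)*(-1/386387) = -1/45874676016 + 9040*(-1/386387) = -1/45874676016 - 9040/386387 = -414707071571027/17725378441794192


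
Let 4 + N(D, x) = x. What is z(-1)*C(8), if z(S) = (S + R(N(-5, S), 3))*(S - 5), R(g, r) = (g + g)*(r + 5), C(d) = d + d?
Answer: 7776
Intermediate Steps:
N(D, x) = -4 + x
C(d) = 2*d
R(g, r) = 2*g*(5 + r) (R(g, r) = (2*g)*(5 + r) = 2*g*(5 + r))
z(S) = (-64 + 17*S)*(-5 + S) (z(S) = (S + 2*(-4 + S)*(5 + 3))*(S - 5) = (S + 2*(-4 + S)*8)*(-5 + S) = (S + (-64 + 16*S))*(-5 + S) = (-64 + 17*S)*(-5 + S))
z(-1)*C(8) = (320 - 149*(-1) + 17*(-1)²)*(2*8) = (320 + 149 + 17*1)*16 = (320 + 149 + 17)*16 = 486*16 = 7776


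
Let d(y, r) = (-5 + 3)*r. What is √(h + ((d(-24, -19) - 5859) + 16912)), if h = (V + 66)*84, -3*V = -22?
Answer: √17251 ≈ 131.34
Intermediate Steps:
V = 22/3 (V = -⅓*(-22) = 22/3 ≈ 7.3333)
d(y, r) = -2*r
h = 6160 (h = (22/3 + 66)*84 = (220/3)*84 = 6160)
√(h + ((d(-24, -19) - 5859) + 16912)) = √(6160 + ((-2*(-19) - 5859) + 16912)) = √(6160 + ((38 - 5859) + 16912)) = √(6160 + (-5821 + 16912)) = √(6160 + 11091) = √17251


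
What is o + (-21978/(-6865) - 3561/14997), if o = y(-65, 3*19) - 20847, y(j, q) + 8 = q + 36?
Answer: -712411399603/34318135 ≈ -20759.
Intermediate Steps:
y(j, q) = 28 + q (y(j, q) = -8 + (q + 36) = -8 + (36 + q) = 28 + q)
o = -20762 (o = (28 + 3*19) - 20847 = (28 + 57) - 20847 = 85 - 20847 = -20762)
o + (-21978/(-6865) - 3561/14997) = -20762 + (-21978/(-6865) - 3561/14997) = -20762 + (-21978*(-1/6865) - 3561*1/14997) = -20762 + (21978/6865 - 1187/4999) = -20762 + 101719267/34318135 = -712411399603/34318135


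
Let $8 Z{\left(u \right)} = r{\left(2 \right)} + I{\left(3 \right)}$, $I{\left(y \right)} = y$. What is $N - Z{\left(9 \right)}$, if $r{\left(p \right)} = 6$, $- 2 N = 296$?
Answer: $- \frac{1193}{8} \approx -149.13$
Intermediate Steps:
$N = -148$ ($N = \left(- \frac{1}{2}\right) 296 = -148$)
$Z{\left(u \right)} = \frac{9}{8}$ ($Z{\left(u \right)} = \frac{6 + 3}{8} = \frac{1}{8} \cdot 9 = \frac{9}{8}$)
$N - Z{\left(9 \right)} = -148 - \frac{9}{8} = - \frac{1193}{8}$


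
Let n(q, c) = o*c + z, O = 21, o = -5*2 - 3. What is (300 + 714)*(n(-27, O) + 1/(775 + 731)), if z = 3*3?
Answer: -67191527/251 ≈ -2.6770e+5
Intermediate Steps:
o = -13 (o = -10 - 3 = -13)
z = 9
n(q, c) = 9 - 13*c (n(q, c) = -13*c + 9 = 9 - 13*c)
(300 + 714)*(n(-27, O) + 1/(775 + 731)) = (300 + 714)*((9 - 13*21) + 1/(775 + 731)) = 1014*((9 - 273) + 1/1506) = 1014*(-264 + 1/1506) = 1014*(-397583/1506) = -67191527/251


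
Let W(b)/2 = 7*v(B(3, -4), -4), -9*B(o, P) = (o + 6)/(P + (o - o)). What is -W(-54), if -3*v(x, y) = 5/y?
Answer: -35/6 ≈ -5.8333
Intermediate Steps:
B(o, P) = -(6 + o)/(9*P) (B(o, P) = -(o + 6)/(9*(P + (o - o))) = -(6 + o)/(9*(P + 0)) = -(6 + o)/(9*P))
v(x, y) = -5/(3*y)
W(b) = 35/6 (W(b) = 2*(7*(-5/3/(-4))) = 2*(7*(-5/3*(-¼))) = 2*(7*(5/12)) = 2*(35/12) = 35/6)
-W(-54) = -1*35/6 = -35/6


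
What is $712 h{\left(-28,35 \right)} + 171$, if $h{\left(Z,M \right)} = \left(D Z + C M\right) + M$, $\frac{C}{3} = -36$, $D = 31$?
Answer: $-3284285$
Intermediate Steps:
$C = -108$ ($C = 3 \left(-36\right) = -108$)
$h{\left(Z,M \right)} = - 107 M + 31 Z$ ($h{\left(Z,M \right)} = \left(31 Z - 108 M\right) + M = \left(- 108 M + 31 Z\right) + M = - 107 M + 31 Z$)
$712 h{\left(-28,35 \right)} + 171 = 712 \left(\left(-107\right) 35 + 31 \left(-28\right)\right) + 171 = 712 \left(-3745 - 868\right) + 171 = 712 \left(-4613\right) + 171 = -3284456 + 171 = -3284285$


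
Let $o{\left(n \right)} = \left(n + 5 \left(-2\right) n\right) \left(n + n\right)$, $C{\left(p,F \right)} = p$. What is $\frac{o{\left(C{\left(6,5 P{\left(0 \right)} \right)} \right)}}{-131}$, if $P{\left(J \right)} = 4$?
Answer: $\frac{648}{131} \approx 4.9466$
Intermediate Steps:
$o{\left(n \right)} = - 18 n^{2}$ ($o{\left(n \right)} = \left(n - 10 n\right) 2 n = - 9 n 2 n = - 18 n^{2}$)
$\frac{o{\left(C{\left(6,5 P{\left(0 \right)} \right)} \right)}}{-131} = \frac{\left(-18\right) 6^{2}}{-131} = \left(-18\right) 36 \left(- \frac{1}{131}\right) = \left(-648\right) \left(- \frac{1}{131}\right) = \frac{648}{131}$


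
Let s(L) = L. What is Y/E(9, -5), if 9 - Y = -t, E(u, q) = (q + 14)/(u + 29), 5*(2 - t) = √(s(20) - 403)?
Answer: 418/9 - 38*I*√383/45 ≈ 46.444 - 16.526*I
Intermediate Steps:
t = 2 - I*√383/5 (t = 2 - √(20 - 403)/5 = 2 - I*√383/5 ≈ 2.0 - 3.9141*I)
E(u, q) = (14 + q)/(29 + u)
Y = 11 - I*√383/5 (Y = 9 - (-1)*(2 - I*√383/5) = 9 - (-2 + I*√383/5) = 9 + (2 - I*√383/5) = 11 - I*√383/5 ≈ 11.0 - 3.9141*I)
Y/E(9, -5) = (11 - I*√383/5)/(((14 - 5)/(29 + 9))) = (11 - I*√383/5)/((9/38)) = (11 - I*√383/5)/(((1/38)*9)) = (11 - I*√383/5)/(9/38) = (11 - I*√383/5)*(38/9) = 418/9 - 38*I*√383/45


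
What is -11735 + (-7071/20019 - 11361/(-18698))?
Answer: -1464164792423/124771754 ≈ -11735.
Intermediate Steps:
-11735 + (-7071/20019 - 11361/(-18698)) = -11735 + (-7071*1/20019 - 11361*(-1/18698)) = -11735 + (-2357/6673 + 11361/18698) = -11735 + 31740767/124771754 = -1464164792423/124771754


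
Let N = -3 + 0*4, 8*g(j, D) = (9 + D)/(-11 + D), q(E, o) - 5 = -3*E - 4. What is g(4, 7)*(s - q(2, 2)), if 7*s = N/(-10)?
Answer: -353/140 ≈ -2.5214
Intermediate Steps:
q(E, o) = 1 - 3*E (q(E, o) = 5 + (-3*E - 4) = 5 + (-4 - 3*E) = 1 - 3*E)
g(j, D) = (9 + D)/(8*(-11 + D)) (g(j, D) = ((9 + D)/(-11 + D))/8 = (9 + D)/(8*(-11 + D)))
N = -3 (N = -3 + 0 = -3)
s = 3/70 (s = (-3/(-10))/7 = (-3*(-1/10))/7 = (1/7)*(3/10) = 3/70 ≈ 0.042857)
g(4, 7)*(s - q(2, 2)) = ((9 + 7)/(8*(-11 + 7)))*(3/70 - (1 - 3*2)) = ((1/8)*16/(-4))*(3/70 - (1 - 6)) = ((1/8)*(-1/4)*16)*(3/70 - 1*(-5)) = -(3/70 + 5)/2 = -1/2*353/70 = -353/140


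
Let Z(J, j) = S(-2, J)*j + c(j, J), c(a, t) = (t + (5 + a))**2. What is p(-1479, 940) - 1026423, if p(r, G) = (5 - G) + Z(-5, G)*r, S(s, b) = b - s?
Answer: -1303700978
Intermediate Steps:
c(a, t) = (5 + a + t)**2
Z(J, j) = (5 + J + j)**2 + j*(2 + J) (Z(J, j) = (J - 1*(-2))*j + (5 + j + J)**2 = (J + 2)*j + (5 + J + j)**2 = (2 + J)*j + (5 + J + j)**2 = j*(2 + J) + (5 + J + j)**2 = (5 + J + j)**2 + j*(2 + J))
p(r, G) = 5 - G + r*(G**2 - 3*G) (p(r, G) = (5 - G) + ((5 - 5 + G)**2 + G*(2 - 5))*r = (5 - G) + (G**2 + G*(-3))*r = (5 - G) + (G**2 - 3*G)*r = (5 - G) + r*(G**2 - 3*G) = 5 - G + r*(G**2 - 3*G))
p(-1479, 940) - 1026423 = (5 - 1*940 + 940*(-1479)*(-3 + 940)) - 1026423 = (5 - 940 + 940*(-1479)*937) - 1026423 = (5 - 940 - 1302673620) - 1026423 = -1302674555 - 1026423 = -1303700978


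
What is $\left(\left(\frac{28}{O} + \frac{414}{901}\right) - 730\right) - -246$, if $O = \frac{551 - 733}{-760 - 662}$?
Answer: $- \frac{3101266}{11713} \approx -264.77$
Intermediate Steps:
$O = \frac{91}{711}$ ($O = - \frac{182}{-1422} = \left(-182\right) \left(- \frac{1}{1422}\right) = \frac{91}{711} \approx 0.12799$)
$\left(\left(\frac{28}{O} + \frac{414}{901}\right) - 730\right) - -246 = \left(\left(\frac{28}{\frac{91}{711}} + \frac{414}{901}\right) - 730\right) - -246 = \left(\left(28 \cdot \frac{711}{91} + 414 \cdot \frac{1}{901}\right) - 730\right) + 246 = \left(\left(\frac{2844}{13} + \frac{414}{901}\right) - 730\right) + 246 = \left(\frac{2567826}{11713} - 730\right) + 246 = - \frac{5982664}{11713} + 246 = - \frac{3101266}{11713}$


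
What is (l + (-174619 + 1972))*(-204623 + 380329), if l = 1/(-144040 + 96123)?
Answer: -1453567647267800/47917 ≈ -3.0335e+10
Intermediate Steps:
l = -1/47917 (l = 1/(-47917) = -1/47917 ≈ -2.0869e-5)
(l + (-174619 + 1972))*(-204623 + 380329) = (-1/47917 + (-174619 + 1972))*(-204623 + 380329) = (-1/47917 - 172647)*175706 = -8272726300/47917*175706 = -1453567647267800/47917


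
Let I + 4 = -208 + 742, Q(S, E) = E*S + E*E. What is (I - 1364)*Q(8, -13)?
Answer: -54210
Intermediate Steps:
Q(S, E) = E² + E*S (Q(S, E) = E*S + E² = E² + E*S)
I = 530 (I = -4 + (-208 + 742) = -4 + 534 = 530)
(I - 1364)*Q(8, -13) = (530 - 1364)*(-13*(-13 + 8)) = -(-10842)*(-5) = -834*65 = -54210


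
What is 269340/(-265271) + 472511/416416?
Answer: 1014306157/8497160672 ≈ 0.11937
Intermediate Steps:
269340/(-265271) + 472511/416416 = 269340*(-1/265271) + 472511*(1/416416) = -269340/265271 + 36347/32032 = 1014306157/8497160672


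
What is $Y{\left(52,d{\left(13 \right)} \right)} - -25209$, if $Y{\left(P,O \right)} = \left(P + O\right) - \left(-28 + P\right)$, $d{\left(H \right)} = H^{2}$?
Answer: $25406$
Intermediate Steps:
$Y{\left(P,O \right)} = 28 + O$ ($Y{\left(P,O \right)} = \left(O + P\right) - \left(-28 + P\right) = 28 + O$)
$Y{\left(52,d{\left(13 \right)} \right)} - -25209 = \left(28 + 13^{2}\right) - -25209 = \left(28 + 169\right) + 25209 = 197 + 25209 = 25406$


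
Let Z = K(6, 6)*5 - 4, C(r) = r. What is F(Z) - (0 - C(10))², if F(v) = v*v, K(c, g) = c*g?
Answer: 30876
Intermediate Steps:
Z = 176 (Z = (6*6)*5 - 4 = 36*5 - 4 = 180 - 4 = 176)
F(v) = v²
F(Z) - (0 - C(10))² = 176² - (0 - 1*10)² = 30976 - (0 - 10)² = 30976 - 1*(-10)² = 30976 - 1*100 = 30976 - 100 = 30876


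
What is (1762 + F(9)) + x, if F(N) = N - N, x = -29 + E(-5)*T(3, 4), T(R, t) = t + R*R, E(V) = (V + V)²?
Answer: 3033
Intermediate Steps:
E(V) = 4*V² (E(V) = (2*V)² = 4*V²)
T(R, t) = t + R²
x = 1271 (x = -29 + (4*(-5)²)*(4 + 3²) = -29 + (4*25)*(4 + 9) = -29 + 100*13 = -29 + 1300 = 1271)
F(N) = 0
(1762 + F(9)) + x = (1762 + 0) + 1271 = 1762 + 1271 = 3033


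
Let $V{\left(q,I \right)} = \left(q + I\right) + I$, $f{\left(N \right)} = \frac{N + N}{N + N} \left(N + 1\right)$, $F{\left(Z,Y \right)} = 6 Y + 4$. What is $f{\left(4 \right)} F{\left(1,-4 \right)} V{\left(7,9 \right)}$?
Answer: $-2500$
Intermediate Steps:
$F{\left(Z,Y \right)} = 4 + 6 Y$
$f{\left(N \right)} = 1 + N$ ($f{\left(N \right)} = \frac{2 N}{2 N} \left(1 + N\right) = 2 N \frac{1}{2 N} \left(1 + N\right) = 1 \left(1 + N\right) = 1 + N$)
$V{\left(q,I \right)} = q + 2 I$ ($V{\left(q,I \right)} = \left(I + q\right) + I = q + 2 I$)
$f{\left(4 \right)} F{\left(1,-4 \right)} V{\left(7,9 \right)} = \left(1 + 4\right) \left(4 + 6 \left(-4\right)\right) \left(7 + 2 \cdot 9\right) = 5 \left(4 - 24\right) \left(7 + 18\right) = 5 \left(\left(-20\right) 25\right) = 5 \left(-500\right) = -2500$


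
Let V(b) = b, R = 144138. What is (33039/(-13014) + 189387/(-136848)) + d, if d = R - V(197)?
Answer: 4747097779853/32980368 ≈ 1.4394e+5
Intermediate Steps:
d = 143941 (d = 144138 - 1*197 = 144138 - 197 = 143941)
(33039/(-13014) + 189387/(-136848)) + d = (33039/(-13014) + 189387/(-136848)) + 143941 = (33039*(-1/13014) + 189387*(-1/136848)) + 143941 = (-3671/1446 - 63129/45616) + 143941 = -129370435/32980368 + 143941 = 4747097779853/32980368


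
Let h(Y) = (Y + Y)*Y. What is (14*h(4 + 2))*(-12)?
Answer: -12096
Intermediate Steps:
h(Y) = 2*Y**2 (h(Y) = (2*Y)*Y = 2*Y**2)
(14*h(4 + 2))*(-12) = (14*(2*(4 + 2)**2))*(-12) = (14*(2*6**2))*(-12) = (14*(2*36))*(-12) = (14*72)*(-12) = 1008*(-12) = -12096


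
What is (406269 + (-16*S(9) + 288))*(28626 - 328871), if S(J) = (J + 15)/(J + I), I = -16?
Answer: -854582239335/7 ≈ -1.2208e+11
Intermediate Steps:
S(J) = (15 + J)/(-16 + J) (S(J) = (J + 15)/(J - 16) = (15 + J)/(-16 + J))
(406269 + (-16*S(9) + 288))*(28626 - 328871) = (406269 + (-16*(15 + 9)/(-16 + 9) + 288))*(28626 - 328871) = (406269 + (-16*24/(-7) + 288))*(-300245) = (406269 + (-(-16)*24/7 + 288))*(-300245) = (406269 + (-16*(-24/7) + 288))*(-300245) = (406269 + (384/7 + 288))*(-300245) = (406269 + 2400/7)*(-300245) = (2846283/7)*(-300245) = -854582239335/7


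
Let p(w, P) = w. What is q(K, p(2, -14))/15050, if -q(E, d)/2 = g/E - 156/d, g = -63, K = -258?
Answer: 6687/647150 ≈ 0.010333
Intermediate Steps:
q(E, d) = 126/E + 312/d (q(E, d) = -2*(-63/E - 156/d) = -2*(-156/d - 63/E) = 126/E + 312/d)
q(K, p(2, -14))/15050 = (126/(-258) + 312/2)/15050 = (126*(-1/258) + 312*(½))*(1/15050) = (-21/43 + 156)*(1/15050) = (6687/43)*(1/15050) = 6687/647150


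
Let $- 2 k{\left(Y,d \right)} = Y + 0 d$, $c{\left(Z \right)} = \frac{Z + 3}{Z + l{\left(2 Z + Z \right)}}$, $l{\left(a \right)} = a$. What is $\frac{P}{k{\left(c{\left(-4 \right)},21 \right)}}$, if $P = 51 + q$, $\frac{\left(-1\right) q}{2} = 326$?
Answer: $19232$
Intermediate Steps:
$q = -652$ ($q = \left(-2\right) 326 = -652$)
$P = -601$ ($P = 51 - 652 = -601$)
$c{\left(Z \right)} = \frac{3 + Z}{4 Z}$ ($c{\left(Z \right)} = \frac{Z + 3}{Z + \left(2 Z + Z\right)} = \frac{3 + Z}{Z + 3 Z} = \frac{3 + Z}{4 Z}$)
$k{\left(Y,d \right)} = - \frac{Y}{2}$ ($k{\left(Y,d \right)} = - \frac{Y + 0 d}{2} = - \frac{Y + 0}{2} = - \frac{Y}{2}$)
$\frac{P}{k{\left(c{\left(-4 \right)},21 \right)}} = - \frac{601}{\left(- \frac{1}{2}\right) \frac{3 - 4}{4 \left(-4\right)}} = - \frac{601}{\left(- \frac{1}{2}\right) \frac{1}{4} \left(- \frac{1}{4}\right) \left(-1\right)} = - \frac{601}{\left(- \frac{1}{2}\right) \frac{1}{16}} = - \frac{601}{- \frac{1}{32}} = \left(-601\right) \left(-32\right) = 19232$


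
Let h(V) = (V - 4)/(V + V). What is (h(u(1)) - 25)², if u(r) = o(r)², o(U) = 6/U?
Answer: 48841/81 ≈ 602.98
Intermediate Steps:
u(r) = 36/r² (u(r) = (6/r)² = 36/r²)
h(V) = (-4 + V)/(2*V) (h(V) = (-4 + V)/((2*V)) = (-4 + V)*(1/(2*V)) = (-4 + V)/(2*V))
(h(u(1)) - 25)² = ((-4 + 36/1²)/(2*((36/1²))) - 25)² = ((-4 + 36*1)/(2*((36*1))) - 25)² = ((½)*(-4 + 36)/36 - 25)² = ((½)*(1/36)*32 - 25)² = (4/9 - 25)² = (-221/9)² = 48841/81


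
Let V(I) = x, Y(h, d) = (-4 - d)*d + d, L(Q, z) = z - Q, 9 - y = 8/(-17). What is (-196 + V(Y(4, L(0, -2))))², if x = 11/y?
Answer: 984014161/25921 ≈ 37962.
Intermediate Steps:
y = 161/17 (y = 9 - 8/(-17) = 9 - 8*(-1)/17 = 9 - 1*(-8/17) = 9 + 8/17 = 161/17 ≈ 9.4706)
Y(h, d) = d + d*(-4 - d) (Y(h, d) = d*(-4 - d) + d = d + d*(-4 - d))
x = 187/161 (x = 11/(161/17) = 11*(17/161) = 187/161 ≈ 1.1615)
V(I) = 187/161
(-196 + V(Y(4, L(0, -2))))² = (-196 + 187/161)² = (-31369/161)² = 984014161/25921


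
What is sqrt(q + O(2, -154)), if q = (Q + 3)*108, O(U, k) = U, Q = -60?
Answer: I*sqrt(6154) ≈ 78.447*I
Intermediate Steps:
q = -6156 (q = (-60 + 3)*108 = -57*108 = -6156)
sqrt(q + O(2, -154)) = sqrt(-6156 + 2) = sqrt(-6154) = I*sqrt(6154)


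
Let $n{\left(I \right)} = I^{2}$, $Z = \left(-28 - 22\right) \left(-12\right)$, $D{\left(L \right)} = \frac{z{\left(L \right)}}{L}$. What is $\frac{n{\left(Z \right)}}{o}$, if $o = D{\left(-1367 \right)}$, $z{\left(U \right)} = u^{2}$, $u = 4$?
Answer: $-30757500$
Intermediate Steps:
$z{\left(U \right)} = 16$ ($z{\left(U \right)} = 4^{2} = 16$)
$D{\left(L \right)} = \frac{16}{L}$
$Z = 600$ ($Z = \left(-50\right) \left(-12\right) = 600$)
$o = - \frac{16}{1367}$ ($o = \frac{16}{-1367} = 16 \left(- \frac{1}{1367}\right) = - \frac{16}{1367} \approx -0.011704$)
$\frac{n{\left(Z \right)}}{o} = \frac{600^{2}}{- \frac{16}{1367}} = 360000 \left(- \frac{1367}{16}\right) = -30757500$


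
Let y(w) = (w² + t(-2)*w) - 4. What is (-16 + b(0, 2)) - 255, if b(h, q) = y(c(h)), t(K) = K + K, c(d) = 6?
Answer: -263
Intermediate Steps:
t(K) = 2*K
y(w) = -4 + w² - 4*w (y(w) = (w² + (2*(-2))*w) - 4 = (w² - 4*w) - 4 = -4 + w² - 4*w)
b(h, q) = 8 (b(h, q) = -4 + 6² - 4*6 = -4 + 36 - 24 = 8)
(-16 + b(0, 2)) - 255 = (-16 + 8) - 255 = -8 - 255 = -263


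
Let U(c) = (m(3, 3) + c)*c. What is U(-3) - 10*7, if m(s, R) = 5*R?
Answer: -106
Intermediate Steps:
U(c) = c*(15 + c) (U(c) = (5*3 + c)*c = (15 + c)*c = c*(15 + c))
U(-3) - 10*7 = -3*(15 - 3) - 10*7 = -3*12 - 70 = -36 - 70 = -106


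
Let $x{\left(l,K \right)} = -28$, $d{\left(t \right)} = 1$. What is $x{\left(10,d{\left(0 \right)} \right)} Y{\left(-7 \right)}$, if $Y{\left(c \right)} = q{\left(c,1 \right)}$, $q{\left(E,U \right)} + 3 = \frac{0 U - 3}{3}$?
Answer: $112$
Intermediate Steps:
$q{\left(E,U \right)} = -4$ ($q{\left(E,U \right)} = -3 + \frac{0 U - 3}{3} = -3 + \left(0 - 3\right) \frac{1}{3} = -3 - 1 = -4$)
$Y{\left(c \right)} = -4$
$x{\left(10,d{\left(0 \right)} \right)} Y{\left(-7 \right)} = \left(-28\right) \left(-4\right) = 112$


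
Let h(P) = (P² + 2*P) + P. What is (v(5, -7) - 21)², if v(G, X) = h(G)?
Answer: 361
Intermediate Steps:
h(P) = P² + 3*P
v(G, X) = G*(3 + G)
(v(5, -7) - 21)² = (5*(3 + 5) - 21)² = (5*8 - 21)² = (40 - 21)² = 19² = 361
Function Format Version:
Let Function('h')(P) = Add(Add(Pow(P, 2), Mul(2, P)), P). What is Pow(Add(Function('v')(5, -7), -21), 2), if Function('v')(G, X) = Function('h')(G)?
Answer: 361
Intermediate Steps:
Function('h')(P) = Add(Pow(P, 2), Mul(3, P))
Function('v')(G, X) = Mul(G, Add(3, G))
Pow(Add(Function('v')(5, -7), -21), 2) = Pow(Add(Mul(5, Add(3, 5)), -21), 2) = Pow(Add(Mul(5, 8), -21), 2) = Pow(Add(40, -21), 2) = Pow(19, 2) = 361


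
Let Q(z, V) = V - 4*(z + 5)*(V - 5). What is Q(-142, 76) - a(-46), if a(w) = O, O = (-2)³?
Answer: 38992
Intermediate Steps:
O = -8
a(w) = -8
Q(z, V) = V - 4*(-5 + V)*(5 + z) (Q(z, V) = V - 4*(5 + z)*(-5 + V) = V - 4*(-5 + V)*(5 + z))
Q(-142, 76) - a(-46) = (100 - 19*76 + 20*(-142) - 4*76*(-142)) - 1*(-8) = (100 - 1444 - 2840 + 43168) + 8 = 38984 + 8 = 38992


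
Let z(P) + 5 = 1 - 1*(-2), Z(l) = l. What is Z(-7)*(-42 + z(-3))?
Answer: 308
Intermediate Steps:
z(P) = -2 (z(P) = -5 + (1 - 1*(-2)) = -5 + (1 + 2) = -5 + 3 = -2)
Z(-7)*(-42 + z(-3)) = -7*(-42 - 2) = -7*(-44) = 308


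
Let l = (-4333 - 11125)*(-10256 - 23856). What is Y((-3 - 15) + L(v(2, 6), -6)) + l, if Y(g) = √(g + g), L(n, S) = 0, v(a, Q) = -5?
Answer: 527303296 + 6*I ≈ 5.273e+8 + 6.0*I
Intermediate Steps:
l = 527303296 (l = -15458*(-34112) = 527303296)
Y(g) = √2*√g (Y(g) = √(2*g) = √2*√g)
Y((-3 - 15) + L(v(2, 6), -6)) + l = √2*√((-3 - 15) + 0) + 527303296 = √2*√(-18 + 0) + 527303296 = √2*√(-18) + 527303296 = √2*(3*I*√2) + 527303296 = 6*I + 527303296 = 527303296 + 6*I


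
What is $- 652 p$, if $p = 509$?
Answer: $-331868$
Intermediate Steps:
$- 652 p = \left(-652\right) 509 = -331868$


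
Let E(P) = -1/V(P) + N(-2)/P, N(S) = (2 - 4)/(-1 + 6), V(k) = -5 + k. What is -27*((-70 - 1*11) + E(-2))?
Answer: 76221/35 ≈ 2177.7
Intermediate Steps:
N(S) = -⅖ (N(S) = -2/5 = -2*⅕ = -⅖)
E(P) = -1/(-5 + P) - 2/(5*P)
-27*((-70 - 1*11) + E(-2)) = -27*((-70 - 1*11) + (⅕)*(10 - 7*(-2))/(-2*(-5 - 2))) = -27*((-70 - 11) + (⅕)*(-½)*(10 + 14)/(-7)) = -27*(-81 + (⅕)*(-½)*(-⅐)*24) = -27*(-81 + 12/35) = -27*(-2823/35) = 76221/35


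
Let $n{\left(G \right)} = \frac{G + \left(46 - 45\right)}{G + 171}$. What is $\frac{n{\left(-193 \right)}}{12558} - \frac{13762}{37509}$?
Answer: $- \frac{316242382}{863569707} \approx -0.3662$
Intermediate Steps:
$n{\left(G \right)} = \frac{1 + G}{171 + G}$ ($n{\left(G \right)} = \frac{G + 1}{171 + G} = \frac{1 + G}{171 + G}$)
$\frac{n{\left(-193 \right)}}{12558} - \frac{13762}{37509} = \frac{\frac{1}{171 - 193} \left(1 - 193\right)}{12558} - \frac{13762}{37509} = \frac{1}{-22} \left(-192\right) \frac{1}{12558} - \frac{13762}{37509} = \left(- \frac{1}{22}\right) \left(-192\right) \frac{1}{12558} - \frac{13762}{37509} = \frac{96}{11} \cdot \frac{1}{12558} - \frac{13762}{37509} = \frac{16}{23023} - \frac{13762}{37509} = - \frac{316242382}{863569707}$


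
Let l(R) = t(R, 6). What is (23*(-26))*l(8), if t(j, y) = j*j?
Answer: -38272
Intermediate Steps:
t(j, y) = j²
l(R) = R²
(23*(-26))*l(8) = (23*(-26))*8² = -598*64 = -38272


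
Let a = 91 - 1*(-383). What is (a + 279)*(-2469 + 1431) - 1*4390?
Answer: -786004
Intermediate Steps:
a = 474 (a = 91 + 383 = 474)
(a + 279)*(-2469 + 1431) - 1*4390 = (474 + 279)*(-2469 + 1431) - 1*4390 = 753*(-1038) - 4390 = -781614 - 4390 = -786004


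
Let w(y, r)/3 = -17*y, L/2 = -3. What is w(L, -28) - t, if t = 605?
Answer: -299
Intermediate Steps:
L = -6 (L = 2*(-3) = -6)
w(y, r) = -51*y (w(y, r) = 3*(-17*y) = -51*y)
w(L, -28) - t = -51*(-6) - 1*605 = 306 - 605 = -299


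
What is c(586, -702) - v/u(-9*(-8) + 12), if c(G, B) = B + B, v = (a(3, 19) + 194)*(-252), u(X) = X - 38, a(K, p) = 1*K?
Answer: -7470/23 ≈ -324.78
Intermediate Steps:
a(K, p) = K
u(X) = -38 + X
v = -49644 (v = (3 + 194)*(-252) = 197*(-252) = -49644)
c(G, B) = 2*B
c(586, -702) - v/u(-9*(-8) + 12) = 2*(-702) - (-49644)/(-38 + (-9*(-8) + 12)) = -1404 - (-49644)/(-38 + (72 + 12)) = -1404 - (-49644)/(-38 + 84) = -1404 - (-49644)/46 = -1404 - 1*(-24822/23) = -1404 + 24822/23 = -7470/23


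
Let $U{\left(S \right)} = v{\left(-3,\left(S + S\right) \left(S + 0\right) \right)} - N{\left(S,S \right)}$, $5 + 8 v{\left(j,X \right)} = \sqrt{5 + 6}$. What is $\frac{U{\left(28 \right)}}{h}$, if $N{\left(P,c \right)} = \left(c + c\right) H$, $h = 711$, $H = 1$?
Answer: $- \frac{151}{1896} + \frac{\sqrt{11}}{5688} \approx -0.079058$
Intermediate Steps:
$v{\left(j,X \right)} = - \frac{5}{8} + \frac{\sqrt{11}}{8}$ ($v{\left(j,X \right)} = - \frac{5}{8} + \frac{\sqrt{5 + 6}}{8} = - \frac{5}{8} + \frac{\sqrt{11}}{8}$)
$N{\left(P,c \right)} = 2 c$ ($N{\left(P,c \right)} = \left(c + c\right) 1 = 2 c 1 = 2 c$)
$U{\left(S \right)} = - \frac{5}{8} - 2 S + \frac{\sqrt{11}}{8}$ ($U{\left(S \right)} = \left(- \frac{5}{8} + \frac{\sqrt{11}}{8}\right) - 2 S = - \frac{5}{8} - 2 S + \frac{\sqrt{11}}{8}$)
$\frac{U{\left(28 \right)}}{h} = \frac{- \frac{5}{8} - 56 + \frac{\sqrt{11}}{8}}{711} = \left(- \frac{5}{8} - 56 + \frac{\sqrt{11}}{8}\right) \frac{1}{711} = \left(- \frac{453}{8} + \frac{\sqrt{11}}{8}\right) \frac{1}{711} = - \frac{151}{1896} + \frac{\sqrt{11}}{5688}$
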